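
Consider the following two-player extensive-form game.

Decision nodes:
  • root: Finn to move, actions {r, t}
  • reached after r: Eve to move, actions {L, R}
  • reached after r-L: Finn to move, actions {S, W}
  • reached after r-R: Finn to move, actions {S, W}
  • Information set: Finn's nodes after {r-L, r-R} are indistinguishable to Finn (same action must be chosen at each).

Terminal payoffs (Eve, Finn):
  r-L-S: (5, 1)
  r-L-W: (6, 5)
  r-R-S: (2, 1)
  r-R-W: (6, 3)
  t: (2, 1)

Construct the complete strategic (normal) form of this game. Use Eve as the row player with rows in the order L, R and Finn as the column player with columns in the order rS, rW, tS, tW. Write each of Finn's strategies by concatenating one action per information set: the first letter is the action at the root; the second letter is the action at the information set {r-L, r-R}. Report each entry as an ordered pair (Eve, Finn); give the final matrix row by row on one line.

L: (5,1) (6,5) (2,1) (2,1) | R: (2,1) (6,3) (2,1) (2,1)

           rS       rW       tS       tW
   L    (5,1)    (6,5)    (2,1)    (2,1)
   R    (2,1)    (6,3)    (2,1)    (2,1)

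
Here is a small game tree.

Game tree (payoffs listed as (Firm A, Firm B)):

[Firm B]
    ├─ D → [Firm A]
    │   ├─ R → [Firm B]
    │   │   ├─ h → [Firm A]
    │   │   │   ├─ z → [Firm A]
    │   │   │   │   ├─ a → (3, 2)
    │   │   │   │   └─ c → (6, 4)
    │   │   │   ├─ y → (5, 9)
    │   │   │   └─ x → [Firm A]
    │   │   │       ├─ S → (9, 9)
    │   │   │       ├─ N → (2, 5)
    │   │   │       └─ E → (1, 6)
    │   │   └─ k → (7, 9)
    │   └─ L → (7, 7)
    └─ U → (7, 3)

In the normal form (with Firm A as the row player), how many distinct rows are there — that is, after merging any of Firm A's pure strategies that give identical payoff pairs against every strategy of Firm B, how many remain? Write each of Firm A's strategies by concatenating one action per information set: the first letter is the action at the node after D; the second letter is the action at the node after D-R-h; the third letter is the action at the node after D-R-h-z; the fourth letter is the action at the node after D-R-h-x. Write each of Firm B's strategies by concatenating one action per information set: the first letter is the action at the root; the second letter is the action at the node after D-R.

Firm A has 36 pure strategies: RzaS, RzaN, RzaE, RzcS, RzcN, RzcE, RyaS, RyaN, RyaE, RycS, RycN, RycE, RxaS, RxaN, RxaE, RxcS, RxcN, RxcE, LzaS, LzaN, LzaE, LzcS, LzcN, LzcE, LyaS, LyaN, LyaE, LycS, LycN, LycE, LxaS, LxaN, LxaE, LxcS, LxcN, LxcE. Columns: Dh, Dk, Uh, Uk.
{RzaS, RzaN, RzaE} → row (3,2) (7,9) (7,3) (7,3)
{RzcS, RzcN, RzcE} → row (6,4) (7,9) (7,3) (7,3)
{RyaS, RyaN, RyaE, RycS, RycN, RycE} → row (5,9) (7,9) (7,3) (7,3)
{RxaS, RxcS} → row (9,9) (7,9) (7,3) (7,3)
{RxaN, RxcN} → row (2,5) (7,9) (7,3) (7,3)
{RxaE, RxcE} → row (1,6) (7,9) (7,3) (7,3)
{LzaS, LzaN, LzaE, LzcS, LzcN, LzcE, LyaS, LyaN, LyaE, LycS, LycN, LycE, LxaS, LxaN, LxaE, LxcS, LxcN, LxcE} → row (7,7) (7,7) (7,3) (7,3)
That's 7 distinct rows out of 36 strategies.

7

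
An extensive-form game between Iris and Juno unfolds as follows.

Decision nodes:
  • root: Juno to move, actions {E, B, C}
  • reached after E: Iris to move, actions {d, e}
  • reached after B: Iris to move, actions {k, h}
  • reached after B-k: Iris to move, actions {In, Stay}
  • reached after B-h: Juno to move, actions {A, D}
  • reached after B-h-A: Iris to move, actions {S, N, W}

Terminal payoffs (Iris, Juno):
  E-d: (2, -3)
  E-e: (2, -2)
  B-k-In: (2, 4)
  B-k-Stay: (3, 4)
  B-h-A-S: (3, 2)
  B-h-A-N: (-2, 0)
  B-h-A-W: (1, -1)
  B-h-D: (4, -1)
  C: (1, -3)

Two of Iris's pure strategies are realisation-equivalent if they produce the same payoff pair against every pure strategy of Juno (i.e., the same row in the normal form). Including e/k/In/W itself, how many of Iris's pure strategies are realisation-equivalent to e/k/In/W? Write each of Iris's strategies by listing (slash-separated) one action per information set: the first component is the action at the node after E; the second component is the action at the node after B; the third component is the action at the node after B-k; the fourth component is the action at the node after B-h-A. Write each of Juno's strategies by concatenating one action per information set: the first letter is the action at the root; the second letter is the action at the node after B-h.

3

Row for e/k/In/W (columns EA, ED, BA, BD, CA, CD): (2,-2) (2,-2) (2,4) (2,4) (1,-3) (1,-3).
Under e/k/In/W, Iris's choice at the node after B-h-A can never be reached regardless of what Juno does, so varying those choices leaves every outcome unchanged.
Holding the reachable choices fixed and varying the unreachable one freely already gives 3 equivalent strategies.
No other strategy reproduces this row, so those 3 are the full class: e/k/In/S, e/k/In/N, e/k/In/W.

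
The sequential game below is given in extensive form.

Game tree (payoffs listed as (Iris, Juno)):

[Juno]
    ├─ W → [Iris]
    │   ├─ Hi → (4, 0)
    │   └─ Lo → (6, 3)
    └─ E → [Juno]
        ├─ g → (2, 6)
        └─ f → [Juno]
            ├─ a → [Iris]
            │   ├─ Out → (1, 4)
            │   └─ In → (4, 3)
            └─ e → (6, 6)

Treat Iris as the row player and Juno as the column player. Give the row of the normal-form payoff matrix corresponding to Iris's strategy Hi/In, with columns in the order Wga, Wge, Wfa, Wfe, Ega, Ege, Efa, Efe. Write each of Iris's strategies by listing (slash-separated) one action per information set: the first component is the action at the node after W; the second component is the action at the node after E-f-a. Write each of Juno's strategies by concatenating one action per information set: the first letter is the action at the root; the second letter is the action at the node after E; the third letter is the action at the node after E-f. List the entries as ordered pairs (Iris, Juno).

(4,0) (4,0) (4,0) (4,0) (2,6) (2,6) (4,3) (6,6)

vs Wga: Juno plays W → Iris plays Hi at [W] → (4, 0)
vs Wge: Juno plays W → Iris plays Hi at [W] → (4, 0)
vs Wfa: Juno plays W → Iris plays Hi at [W] → (4, 0)
vs Wfe: Juno plays W → Iris plays Hi at [W] → (4, 0)
vs Ega: Juno plays E → Juno plays g at [E] → (2, 6)
vs Ege: Juno plays E → Juno plays g at [E] → (2, 6)
vs Efa: Juno plays E → Juno plays f at [E] → Juno plays a at [E-f] → Iris plays In at [E-f-a] → (4, 3)
vs Efe: Juno plays E → Juno plays f at [E] → Juno plays e at [E-f] → (6, 6)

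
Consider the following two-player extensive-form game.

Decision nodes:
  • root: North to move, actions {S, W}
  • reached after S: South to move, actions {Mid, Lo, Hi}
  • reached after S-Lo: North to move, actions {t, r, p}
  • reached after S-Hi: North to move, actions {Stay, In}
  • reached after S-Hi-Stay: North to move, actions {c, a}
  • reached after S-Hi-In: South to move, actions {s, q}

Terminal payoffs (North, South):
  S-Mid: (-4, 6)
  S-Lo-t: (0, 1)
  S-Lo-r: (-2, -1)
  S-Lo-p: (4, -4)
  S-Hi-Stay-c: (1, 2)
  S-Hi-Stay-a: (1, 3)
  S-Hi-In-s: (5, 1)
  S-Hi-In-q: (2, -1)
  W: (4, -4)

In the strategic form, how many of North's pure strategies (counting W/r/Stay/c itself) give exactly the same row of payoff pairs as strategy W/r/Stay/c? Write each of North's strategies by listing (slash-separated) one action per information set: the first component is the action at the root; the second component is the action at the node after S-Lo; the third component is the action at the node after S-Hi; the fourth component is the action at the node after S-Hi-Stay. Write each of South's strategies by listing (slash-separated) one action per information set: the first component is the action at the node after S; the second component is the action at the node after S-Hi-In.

Row for W/r/Stay/c (columns Mid/s, Mid/q, Lo/s, Lo/q, Hi/s, Hi/q): (4,-4) (4,-4) (4,-4) (4,-4) (4,-4) (4,-4).
Under W/r/Stay/c, North's choice at the node after S-Lo and at the node after S-Hi and at the node after S-Hi-Stay can never be reached regardless of what South does, so varying those choices leaves every outcome unchanged.
Holding the reachable choices fixed and varying the unreachable ones freely already gives 3 × 2 × 2 = 12 equivalent strategies.
No other strategy reproduces this row, so those 12 are the full class: W/t/Stay/c, W/t/Stay/a, W/t/In/c, W/t/In/a, W/r/Stay/c, W/r/Stay/a, W/r/In/c, W/r/In/a, W/p/Stay/c, W/p/Stay/a, W/p/In/c, W/p/In/a.

12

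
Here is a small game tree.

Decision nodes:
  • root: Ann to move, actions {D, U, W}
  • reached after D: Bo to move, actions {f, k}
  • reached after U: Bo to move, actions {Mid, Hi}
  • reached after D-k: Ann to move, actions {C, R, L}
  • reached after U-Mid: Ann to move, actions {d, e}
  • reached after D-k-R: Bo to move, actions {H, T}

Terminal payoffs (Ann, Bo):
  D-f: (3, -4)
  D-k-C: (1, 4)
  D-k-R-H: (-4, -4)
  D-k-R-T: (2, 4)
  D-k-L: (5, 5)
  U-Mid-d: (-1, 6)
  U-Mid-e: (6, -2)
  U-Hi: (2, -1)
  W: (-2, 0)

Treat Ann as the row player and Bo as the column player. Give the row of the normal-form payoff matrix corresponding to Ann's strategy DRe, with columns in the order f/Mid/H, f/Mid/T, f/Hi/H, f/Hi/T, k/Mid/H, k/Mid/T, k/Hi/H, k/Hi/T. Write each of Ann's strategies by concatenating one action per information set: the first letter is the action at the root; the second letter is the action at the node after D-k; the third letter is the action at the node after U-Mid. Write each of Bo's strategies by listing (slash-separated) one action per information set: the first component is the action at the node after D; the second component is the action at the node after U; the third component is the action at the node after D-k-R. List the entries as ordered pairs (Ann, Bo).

(3,-4) (3,-4) (3,-4) (3,-4) (-4,-4) (2,4) (-4,-4) (2,4)

vs f/Mid/H: Ann plays D → Bo plays f at [D] → (3, -4)
vs f/Mid/T: Ann plays D → Bo plays f at [D] → (3, -4)
vs f/Hi/H: Ann plays D → Bo plays f at [D] → (3, -4)
vs f/Hi/T: Ann plays D → Bo plays f at [D] → (3, -4)
vs k/Mid/H: Ann plays D → Bo plays k at [D] → Ann plays R at [D-k] → Bo plays H at [D-k-R] → (-4, -4)
vs k/Mid/T: Ann plays D → Bo plays k at [D] → Ann plays R at [D-k] → Bo plays T at [D-k-R] → (2, 4)
vs k/Hi/H: Ann plays D → Bo plays k at [D] → Ann plays R at [D-k] → Bo plays H at [D-k-R] → (-4, -4)
vs k/Hi/T: Ann plays D → Bo plays k at [D] → Ann plays R at [D-k] → Bo plays T at [D-k-R] → (2, 4)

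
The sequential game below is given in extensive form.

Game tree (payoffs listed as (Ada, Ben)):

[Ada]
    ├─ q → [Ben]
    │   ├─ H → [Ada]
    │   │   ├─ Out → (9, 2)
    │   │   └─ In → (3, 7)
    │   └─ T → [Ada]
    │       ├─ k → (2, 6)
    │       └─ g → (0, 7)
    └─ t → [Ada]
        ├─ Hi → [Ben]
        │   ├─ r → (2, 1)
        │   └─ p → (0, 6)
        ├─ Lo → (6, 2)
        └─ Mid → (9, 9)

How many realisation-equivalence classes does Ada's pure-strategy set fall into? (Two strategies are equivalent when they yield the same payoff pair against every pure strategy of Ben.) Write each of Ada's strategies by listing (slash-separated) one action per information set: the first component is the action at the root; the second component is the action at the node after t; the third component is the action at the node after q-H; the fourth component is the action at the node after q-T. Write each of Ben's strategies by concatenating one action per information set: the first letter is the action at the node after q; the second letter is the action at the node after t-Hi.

Ada has 24 pure strategies: q/Hi/Out/k, q/Hi/Out/g, q/Hi/In/k, q/Hi/In/g, q/Lo/Out/k, q/Lo/Out/g, q/Lo/In/k, q/Lo/In/g, q/Mid/Out/k, q/Mid/Out/g, q/Mid/In/k, q/Mid/In/g, t/Hi/Out/k, t/Hi/Out/g, t/Hi/In/k, t/Hi/In/g, t/Lo/Out/k, t/Lo/Out/g, t/Lo/In/k, t/Lo/In/g, t/Mid/Out/k, t/Mid/Out/g, t/Mid/In/k, t/Mid/In/g. Columns: Hr, Hp, Tr, Tp.
{q/Hi/Out/k, q/Lo/Out/k, q/Mid/Out/k} → row (9,2) (9,2) (2,6) (2,6)
{q/Hi/Out/g, q/Lo/Out/g, q/Mid/Out/g} → row (9,2) (9,2) (0,7) (0,7)
{q/Hi/In/k, q/Lo/In/k, q/Mid/In/k} → row (3,7) (3,7) (2,6) (2,6)
{q/Hi/In/g, q/Lo/In/g, q/Mid/In/g} → row (3,7) (3,7) (0,7) (0,7)
{t/Hi/Out/k, t/Hi/Out/g, t/Hi/In/k, t/Hi/In/g} → row (2,1) (0,6) (2,1) (0,6)
{t/Lo/Out/k, t/Lo/Out/g, t/Lo/In/k, t/Lo/In/g} → row (6,2) (6,2) (6,2) (6,2)
{t/Mid/Out/k, t/Mid/Out/g, t/Mid/In/k, t/Mid/In/g} → row (9,9) (9,9) (9,9) (9,9)
That's 7 distinct rows out of 24 strategies.

7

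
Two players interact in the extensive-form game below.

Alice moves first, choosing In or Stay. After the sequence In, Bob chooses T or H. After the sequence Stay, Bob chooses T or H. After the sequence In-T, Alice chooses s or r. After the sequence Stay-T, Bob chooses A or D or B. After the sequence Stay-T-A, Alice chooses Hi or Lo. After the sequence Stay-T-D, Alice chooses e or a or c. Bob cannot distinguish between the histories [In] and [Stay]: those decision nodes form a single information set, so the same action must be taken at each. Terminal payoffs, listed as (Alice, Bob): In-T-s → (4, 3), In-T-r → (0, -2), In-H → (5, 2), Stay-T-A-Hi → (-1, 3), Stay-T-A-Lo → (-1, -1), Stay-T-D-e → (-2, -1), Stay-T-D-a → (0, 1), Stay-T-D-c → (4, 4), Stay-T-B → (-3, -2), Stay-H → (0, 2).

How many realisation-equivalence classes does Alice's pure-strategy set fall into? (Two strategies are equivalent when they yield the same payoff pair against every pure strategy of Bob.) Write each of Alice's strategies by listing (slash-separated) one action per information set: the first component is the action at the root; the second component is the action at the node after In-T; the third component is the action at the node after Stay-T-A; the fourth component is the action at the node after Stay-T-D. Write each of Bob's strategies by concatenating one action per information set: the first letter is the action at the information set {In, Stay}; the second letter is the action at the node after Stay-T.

Alice has 24 pure strategies: In/s/Hi/e, In/s/Hi/a, In/s/Hi/c, In/s/Lo/e, In/s/Lo/a, In/s/Lo/c, In/r/Hi/e, In/r/Hi/a, In/r/Hi/c, In/r/Lo/e, In/r/Lo/a, In/r/Lo/c, Stay/s/Hi/e, Stay/s/Hi/a, Stay/s/Hi/c, Stay/s/Lo/e, Stay/s/Lo/a, Stay/s/Lo/c, Stay/r/Hi/e, Stay/r/Hi/a, Stay/r/Hi/c, Stay/r/Lo/e, Stay/r/Lo/a, Stay/r/Lo/c. Columns: TA, TD, TB, HA, HD, HB.
{In/s/Hi/e, In/s/Hi/a, In/s/Hi/c, In/s/Lo/e, In/s/Lo/a, In/s/Lo/c} → row (4,3) (4,3) (4,3) (5,2) (5,2) (5,2)
{In/r/Hi/e, In/r/Hi/a, In/r/Hi/c, In/r/Lo/e, In/r/Lo/a, In/r/Lo/c} → row (0,-2) (0,-2) (0,-2) (5,2) (5,2) (5,2)
{Stay/s/Hi/e, Stay/r/Hi/e} → row (-1,3) (-2,-1) (-3,-2) (0,2) (0,2) (0,2)
{Stay/s/Hi/a, Stay/r/Hi/a} → row (-1,3) (0,1) (-3,-2) (0,2) (0,2) (0,2)
{Stay/s/Hi/c, Stay/r/Hi/c} → row (-1,3) (4,4) (-3,-2) (0,2) (0,2) (0,2)
{Stay/s/Lo/e, Stay/r/Lo/e} → row (-1,-1) (-2,-1) (-3,-2) (0,2) (0,2) (0,2)
{Stay/s/Lo/a, Stay/r/Lo/a} → row (-1,-1) (0,1) (-3,-2) (0,2) (0,2) (0,2)
{Stay/s/Lo/c, Stay/r/Lo/c} → row (-1,-1) (4,4) (-3,-2) (0,2) (0,2) (0,2)
That's 8 distinct rows out of 24 strategies.

8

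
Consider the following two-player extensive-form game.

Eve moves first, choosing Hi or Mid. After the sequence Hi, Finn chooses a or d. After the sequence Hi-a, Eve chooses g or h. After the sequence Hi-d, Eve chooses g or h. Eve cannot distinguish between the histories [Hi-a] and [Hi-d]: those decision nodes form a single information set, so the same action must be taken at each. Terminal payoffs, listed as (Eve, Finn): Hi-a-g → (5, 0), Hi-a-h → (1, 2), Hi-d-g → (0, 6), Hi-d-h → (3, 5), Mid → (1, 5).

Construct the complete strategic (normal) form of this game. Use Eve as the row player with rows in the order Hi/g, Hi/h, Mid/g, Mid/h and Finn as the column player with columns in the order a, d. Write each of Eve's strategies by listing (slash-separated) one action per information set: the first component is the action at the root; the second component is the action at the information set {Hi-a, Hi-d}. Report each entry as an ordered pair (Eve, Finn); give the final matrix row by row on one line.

Row Hi/g: a→(5,0), d→(0,6)
Row Hi/h: a→(1,2), d→(3,5)
Row Mid/g: a→(1,5), d→(1,5)
Row Mid/h: a→(1,5), d→(1,5)

Hi/g: (5,0) (0,6) | Hi/h: (1,2) (3,5) | Mid/g: (1,5) (1,5) | Mid/h: (1,5) (1,5)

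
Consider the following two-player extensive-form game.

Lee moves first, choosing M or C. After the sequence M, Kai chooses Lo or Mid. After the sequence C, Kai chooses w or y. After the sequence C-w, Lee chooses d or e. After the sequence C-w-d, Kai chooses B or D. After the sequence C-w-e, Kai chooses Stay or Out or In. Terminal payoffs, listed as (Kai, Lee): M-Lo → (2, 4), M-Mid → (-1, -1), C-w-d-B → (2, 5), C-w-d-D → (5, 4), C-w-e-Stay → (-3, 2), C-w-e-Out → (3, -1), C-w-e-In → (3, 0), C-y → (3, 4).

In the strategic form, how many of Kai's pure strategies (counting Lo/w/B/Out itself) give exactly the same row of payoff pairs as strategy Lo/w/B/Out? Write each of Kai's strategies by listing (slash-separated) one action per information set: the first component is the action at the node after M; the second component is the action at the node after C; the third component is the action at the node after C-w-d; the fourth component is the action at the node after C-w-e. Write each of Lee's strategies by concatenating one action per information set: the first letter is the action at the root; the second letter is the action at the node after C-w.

1

Row for Lo/w/B/Out (columns Md, Me, Cd, Ce): (2,4) (2,4) (2,5) (3,-1).
Every one of Kai's information sets is on the play path for some reply by Lee when Kai follows Lo/w/B/Out.
Changing the action at any of them therefore changes at least one column, so only Lo/w/B/Out itself gives this row.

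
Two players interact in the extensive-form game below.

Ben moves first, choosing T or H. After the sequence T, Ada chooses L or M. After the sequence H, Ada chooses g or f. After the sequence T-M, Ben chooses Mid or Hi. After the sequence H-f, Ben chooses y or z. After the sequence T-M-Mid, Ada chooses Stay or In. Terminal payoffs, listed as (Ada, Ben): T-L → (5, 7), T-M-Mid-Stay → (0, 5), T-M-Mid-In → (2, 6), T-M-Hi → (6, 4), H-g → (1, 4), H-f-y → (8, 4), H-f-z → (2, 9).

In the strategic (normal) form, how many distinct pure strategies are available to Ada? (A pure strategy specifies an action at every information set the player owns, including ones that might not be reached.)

8

Ada owns the node after T with actions {L, M} — two choices.
Ada owns the node after H with actions {g, f} — two choices.
Ada owns the node after T-M-Mid with actions {Stay, In} — two choices.
A pure strategy fixes one action at each information set independently, so the count is the product 2 × 2 × 2 = 8.
(For reference, Ben has 8 pure strategies, giving a 8×8 normal-form matrix.)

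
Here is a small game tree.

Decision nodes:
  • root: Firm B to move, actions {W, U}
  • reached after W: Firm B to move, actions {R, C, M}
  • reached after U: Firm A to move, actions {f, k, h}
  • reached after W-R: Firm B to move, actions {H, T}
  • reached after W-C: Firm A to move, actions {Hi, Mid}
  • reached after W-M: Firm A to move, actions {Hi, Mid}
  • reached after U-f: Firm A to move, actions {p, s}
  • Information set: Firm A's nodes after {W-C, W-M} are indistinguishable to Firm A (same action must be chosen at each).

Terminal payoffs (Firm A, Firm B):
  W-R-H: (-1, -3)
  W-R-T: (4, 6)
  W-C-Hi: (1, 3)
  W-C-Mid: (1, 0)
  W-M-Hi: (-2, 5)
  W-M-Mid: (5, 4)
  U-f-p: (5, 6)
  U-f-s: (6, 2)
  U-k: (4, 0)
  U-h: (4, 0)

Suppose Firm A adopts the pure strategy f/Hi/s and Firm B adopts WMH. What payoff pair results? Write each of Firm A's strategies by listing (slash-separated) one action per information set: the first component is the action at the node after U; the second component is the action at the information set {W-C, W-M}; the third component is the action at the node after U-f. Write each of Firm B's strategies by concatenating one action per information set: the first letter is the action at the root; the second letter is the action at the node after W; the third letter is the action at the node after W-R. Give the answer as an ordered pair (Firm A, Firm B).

Trace the play path from the root:
  Firm B plays W
  Firm B plays M at [W]
  Firm A plays Hi at [W-M]
→ terminal payoff (-2, 5).
(Firm A's choice at the node after U is never reached on this path, so it doesn't affect the outcome.)

(-2, 5)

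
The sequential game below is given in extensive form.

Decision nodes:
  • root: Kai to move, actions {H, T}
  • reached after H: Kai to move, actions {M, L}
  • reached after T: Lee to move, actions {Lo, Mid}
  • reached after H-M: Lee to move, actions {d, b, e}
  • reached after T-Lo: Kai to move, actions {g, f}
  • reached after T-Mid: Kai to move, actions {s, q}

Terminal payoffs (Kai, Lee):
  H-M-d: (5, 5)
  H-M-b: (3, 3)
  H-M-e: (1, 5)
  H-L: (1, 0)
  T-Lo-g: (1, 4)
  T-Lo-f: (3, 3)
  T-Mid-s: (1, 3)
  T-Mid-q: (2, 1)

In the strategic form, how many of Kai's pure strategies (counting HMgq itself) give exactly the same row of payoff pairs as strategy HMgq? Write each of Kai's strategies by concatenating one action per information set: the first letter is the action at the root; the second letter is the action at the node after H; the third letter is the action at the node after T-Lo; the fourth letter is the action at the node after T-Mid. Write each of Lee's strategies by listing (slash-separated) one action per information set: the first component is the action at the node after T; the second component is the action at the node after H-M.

4

Row for HMgq (columns Lo/d, Lo/b, Lo/e, Mid/d, Mid/b, Mid/e): (5,5) (3,3) (1,5) (5,5) (3,3) (1,5).
Under HMgq, Kai's choice at the node after T-Lo and at the node after T-Mid can never be reached regardless of what Lee does, so varying those choices leaves every outcome unchanged.
Holding the reachable choices fixed and varying the unreachable ones freely already gives 2 × 2 = 4 equivalent strategies.
No other strategy reproduces this row, so those 4 are the full class: HMgs, HMgq, HMfs, HMfq.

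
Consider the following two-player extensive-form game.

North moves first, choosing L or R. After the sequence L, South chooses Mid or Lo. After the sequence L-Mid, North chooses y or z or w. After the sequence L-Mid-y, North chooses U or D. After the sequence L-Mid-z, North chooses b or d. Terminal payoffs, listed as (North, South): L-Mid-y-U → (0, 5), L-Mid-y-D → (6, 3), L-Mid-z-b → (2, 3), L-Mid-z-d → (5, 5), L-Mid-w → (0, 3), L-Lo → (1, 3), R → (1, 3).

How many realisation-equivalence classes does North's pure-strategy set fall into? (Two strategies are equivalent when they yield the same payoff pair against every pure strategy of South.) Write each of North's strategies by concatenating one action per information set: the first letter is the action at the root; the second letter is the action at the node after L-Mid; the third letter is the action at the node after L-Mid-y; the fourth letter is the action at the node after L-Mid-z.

6

North has 24 pure strategies: LyUb, LyUd, LyDb, LyDd, LzUb, LzUd, LzDb, LzDd, LwUb, LwUd, LwDb, LwDd, RyUb, RyUd, RyDb, RyDd, RzUb, RzUd, RzDb, RzDd, RwUb, RwUd, RwDb, RwDd. Columns: Mid, Lo.
{LyUb, LyUd} → row (0,5) (1,3)
{LyDb, LyDd} → row (6,3) (1,3)
{LzUb, LzDb} → row (2,3) (1,3)
{LzUd, LzDd} → row (5,5) (1,3)
{LwUb, LwUd, LwDb, LwDd} → row (0,3) (1,3)
{RyUb, RyUd, RyDb, RyDd, RzUb, RzUd, RzDb, RzDd, RwUb, RwUd, RwDb, RwDd} → row (1,3) (1,3)
That's 6 distinct rows out of 24 strategies.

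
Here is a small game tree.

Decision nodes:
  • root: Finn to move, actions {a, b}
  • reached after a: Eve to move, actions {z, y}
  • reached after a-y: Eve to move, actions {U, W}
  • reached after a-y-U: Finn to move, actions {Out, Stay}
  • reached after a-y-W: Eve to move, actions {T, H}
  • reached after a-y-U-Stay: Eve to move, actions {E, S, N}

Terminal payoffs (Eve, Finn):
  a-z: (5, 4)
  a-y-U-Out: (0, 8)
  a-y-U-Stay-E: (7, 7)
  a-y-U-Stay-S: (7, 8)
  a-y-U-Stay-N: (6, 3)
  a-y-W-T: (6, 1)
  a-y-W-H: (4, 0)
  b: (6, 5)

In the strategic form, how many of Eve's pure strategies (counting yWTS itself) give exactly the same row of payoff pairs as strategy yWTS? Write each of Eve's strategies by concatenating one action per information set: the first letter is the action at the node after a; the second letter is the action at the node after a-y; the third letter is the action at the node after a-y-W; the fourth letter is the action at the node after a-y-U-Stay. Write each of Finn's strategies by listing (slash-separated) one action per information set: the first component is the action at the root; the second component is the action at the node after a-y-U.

Row for yWTS (columns a/Out, a/Stay, b/Out, b/Stay): (6,1) (6,1) (6,5) (6,5).
Under yWTS, Eve's choice at the node after a-y-U-Stay can never be reached regardless of what Finn does, so varying those choices leaves every outcome unchanged.
Holding the reachable choices fixed and varying the unreachable one freely already gives 3 equivalent strategies.
No other strategy reproduces this row, so those 3 are the full class: yWTE, yWTS, yWTN.

3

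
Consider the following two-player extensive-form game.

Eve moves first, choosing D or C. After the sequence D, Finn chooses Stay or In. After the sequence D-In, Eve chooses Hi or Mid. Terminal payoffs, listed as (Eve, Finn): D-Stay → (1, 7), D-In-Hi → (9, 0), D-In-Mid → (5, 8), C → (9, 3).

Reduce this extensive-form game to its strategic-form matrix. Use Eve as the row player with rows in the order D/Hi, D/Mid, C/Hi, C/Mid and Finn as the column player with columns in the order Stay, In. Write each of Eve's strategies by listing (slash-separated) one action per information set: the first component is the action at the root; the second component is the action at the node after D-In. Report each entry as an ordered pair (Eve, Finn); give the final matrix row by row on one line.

Row D/Hi: Stay→(1,7), In→(9,0)
Row D/Mid: Stay→(1,7), In→(5,8)
Row C/Hi: Stay→(9,3), In→(9,3)
Row C/Mid: Stay→(9,3), In→(9,3)

D/Hi: (1,7) (9,0) | D/Mid: (1,7) (5,8) | C/Hi: (9,3) (9,3) | C/Mid: (9,3) (9,3)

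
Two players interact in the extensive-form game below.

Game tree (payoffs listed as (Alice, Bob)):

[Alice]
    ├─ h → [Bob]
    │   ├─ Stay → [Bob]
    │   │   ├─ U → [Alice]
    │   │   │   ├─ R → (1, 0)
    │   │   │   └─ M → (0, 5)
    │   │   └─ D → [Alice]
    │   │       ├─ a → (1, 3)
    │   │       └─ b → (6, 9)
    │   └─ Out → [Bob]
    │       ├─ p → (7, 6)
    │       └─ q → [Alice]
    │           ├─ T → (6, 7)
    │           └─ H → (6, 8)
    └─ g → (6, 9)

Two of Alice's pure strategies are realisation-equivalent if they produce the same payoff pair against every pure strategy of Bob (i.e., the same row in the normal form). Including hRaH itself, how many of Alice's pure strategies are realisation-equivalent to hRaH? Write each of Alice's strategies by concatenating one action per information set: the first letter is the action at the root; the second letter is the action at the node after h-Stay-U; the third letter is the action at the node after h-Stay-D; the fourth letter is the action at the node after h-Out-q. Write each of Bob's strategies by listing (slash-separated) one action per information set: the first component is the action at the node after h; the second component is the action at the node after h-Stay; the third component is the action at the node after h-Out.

1

Row for hRaH (columns Stay/U/p, Stay/U/q, Stay/D/p, Stay/D/q, Out/U/p, Out/U/q, Out/D/p, Out/D/q): (1,0) (1,0) (1,3) (1,3) (7,6) (6,8) (7,6) (6,8).
Every one of Alice's information sets is on the play path for some reply by Bob when Alice follows hRaH.
Changing the action at any of them therefore changes at least one column, so only hRaH itself gives this row.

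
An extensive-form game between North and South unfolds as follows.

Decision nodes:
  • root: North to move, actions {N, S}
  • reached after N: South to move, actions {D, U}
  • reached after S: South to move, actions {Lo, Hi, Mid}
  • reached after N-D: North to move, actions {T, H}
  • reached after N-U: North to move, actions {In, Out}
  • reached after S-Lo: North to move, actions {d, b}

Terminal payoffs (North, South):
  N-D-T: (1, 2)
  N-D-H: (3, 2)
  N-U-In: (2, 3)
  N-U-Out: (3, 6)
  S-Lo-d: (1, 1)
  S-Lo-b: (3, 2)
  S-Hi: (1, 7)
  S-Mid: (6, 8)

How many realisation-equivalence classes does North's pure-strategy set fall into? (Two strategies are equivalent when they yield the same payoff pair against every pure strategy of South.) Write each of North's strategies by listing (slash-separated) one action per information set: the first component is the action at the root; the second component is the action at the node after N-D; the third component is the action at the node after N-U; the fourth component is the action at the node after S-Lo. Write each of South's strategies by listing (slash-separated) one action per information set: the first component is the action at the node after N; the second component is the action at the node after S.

North has 16 pure strategies: N/T/In/d, N/T/In/b, N/T/Out/d, N/T/Out/b, N/H/In/d, N/H/In/b, N/H/Out/d, N/H/Out/b, S/T/In/d, S/T/In/b, S/T/Out/d, S/T/Out/b, S/H/In/d, S/H/In/b, S/H/Out/d, S/H/Out/b. Columns: D/Lo, D/Hi, D/Mid, U/Lo, U/Hi, U/Mid.
{N/T/In/d, N/T/In/b} → row (1,2) (1,2) (1,2) (2,3) (2,3) (2,3)
{N/T/Out/d, N/T/Out/b} → row (1,2) (1,2) (1,2) (3,6) (3,6) (3,6)
{N/H/In/d, N/H/In/b} → row (3,2) (3,2) (3,2) (2,3) (2,3) (2,3)
{N/H/Out/d, N/H/Out/b} → row (3,2) (3,2) (3,2) (3,6) (3,6) (3,6)
{S/T/In/d, S/T/Out/d, S/H/In/d, S/H/Out/d} → row (1,1) (1,7) (6,8) (1,1) (1,7) (6,8)
{S/T/In/b, S/T/Out/b, S/H/In/b, S/H/Out/b} → row (3,2) (1,7) (6,8) (3,2) (1,7) (6,8)
That's 6 distinct rows out of 16 strategies.

6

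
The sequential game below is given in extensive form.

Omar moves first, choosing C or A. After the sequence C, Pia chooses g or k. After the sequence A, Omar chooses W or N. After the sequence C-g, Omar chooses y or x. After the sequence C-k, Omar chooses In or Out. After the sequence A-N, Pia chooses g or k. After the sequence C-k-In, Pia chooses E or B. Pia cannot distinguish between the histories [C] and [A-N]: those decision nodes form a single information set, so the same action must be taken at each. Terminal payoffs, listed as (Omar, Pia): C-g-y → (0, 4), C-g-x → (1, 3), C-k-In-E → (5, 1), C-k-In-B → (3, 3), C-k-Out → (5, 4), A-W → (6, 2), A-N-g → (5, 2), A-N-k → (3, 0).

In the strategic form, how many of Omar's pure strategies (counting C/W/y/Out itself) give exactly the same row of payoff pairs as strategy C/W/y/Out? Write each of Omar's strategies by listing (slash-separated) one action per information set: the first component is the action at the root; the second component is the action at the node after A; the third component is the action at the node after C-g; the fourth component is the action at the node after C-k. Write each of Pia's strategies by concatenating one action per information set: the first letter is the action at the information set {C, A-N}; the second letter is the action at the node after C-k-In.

2

Row for C/W/y/Out (columns gE, gB, kE, kB): (0,4) (0,4) (5,4) (5,4).
Under C/W/y/Out, Omar's choice at the node after A can never be reached regardless of what Pia does, so varying those choices leaves every outcome unchanged.
Holding the reachable choices fixed and varying the unreachable one freely already gives 2 equivalent strategies.
No other strategy reproduces this row, so those 2 are the full class: C/W/y/Out, C/N/y/Out.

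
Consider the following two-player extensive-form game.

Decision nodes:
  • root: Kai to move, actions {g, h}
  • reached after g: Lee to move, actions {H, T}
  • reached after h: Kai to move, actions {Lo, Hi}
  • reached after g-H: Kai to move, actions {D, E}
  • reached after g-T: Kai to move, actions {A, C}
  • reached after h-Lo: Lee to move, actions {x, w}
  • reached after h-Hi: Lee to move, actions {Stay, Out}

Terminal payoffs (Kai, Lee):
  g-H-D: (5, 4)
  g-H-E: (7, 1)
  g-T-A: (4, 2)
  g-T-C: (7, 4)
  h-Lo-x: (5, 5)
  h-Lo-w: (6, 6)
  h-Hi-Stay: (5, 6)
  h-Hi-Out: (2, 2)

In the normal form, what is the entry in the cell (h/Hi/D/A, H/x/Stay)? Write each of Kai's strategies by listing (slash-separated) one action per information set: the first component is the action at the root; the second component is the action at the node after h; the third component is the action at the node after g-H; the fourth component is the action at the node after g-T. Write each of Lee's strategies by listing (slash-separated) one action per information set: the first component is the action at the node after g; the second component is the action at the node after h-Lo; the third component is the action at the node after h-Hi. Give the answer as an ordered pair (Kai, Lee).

(5, 6)

Trace the play path from the root:
  Kai plays h
  Kai plays Hi at [h]
  Lee plays Stay at [h-Hi]
→ terminal payoff (5, 6).
(Kai's choice at the node after g-H is never reached on this path, so it doesn't affect the outcome.)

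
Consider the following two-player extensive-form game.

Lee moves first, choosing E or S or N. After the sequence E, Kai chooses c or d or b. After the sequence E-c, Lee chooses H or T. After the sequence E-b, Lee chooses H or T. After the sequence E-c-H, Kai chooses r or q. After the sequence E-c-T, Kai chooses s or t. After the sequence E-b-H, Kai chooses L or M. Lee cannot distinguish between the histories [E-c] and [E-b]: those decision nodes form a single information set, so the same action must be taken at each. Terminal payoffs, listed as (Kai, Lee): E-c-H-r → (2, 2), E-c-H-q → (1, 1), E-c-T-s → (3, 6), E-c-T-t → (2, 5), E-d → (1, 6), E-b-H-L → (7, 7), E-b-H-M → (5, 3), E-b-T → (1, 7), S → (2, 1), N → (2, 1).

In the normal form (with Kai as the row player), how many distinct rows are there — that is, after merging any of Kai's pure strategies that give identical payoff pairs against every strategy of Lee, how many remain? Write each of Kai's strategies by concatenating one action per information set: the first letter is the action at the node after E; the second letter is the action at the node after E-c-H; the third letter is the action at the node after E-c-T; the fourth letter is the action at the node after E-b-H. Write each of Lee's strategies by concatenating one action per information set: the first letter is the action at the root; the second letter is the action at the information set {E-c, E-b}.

7

Kai has 24 pure strategies: crsL, crsM, crtL, crtM, cqsL, cqsM, cqtL, cqtM, drsL, drsM, drtL, drtM, dqsL, dqsM, dqtL, dqtM, brsL, brsM, brtL, brtM, bqsL, bqsM, bqtL, bqtM. Columns: EH, ET, SH, ST, NH, NT.
{crsL, crsM} → row (2,2) (3,6) (2,1) (2,1) (2,1) (2,1)
{crtL, crtM} → row (2,2) (2,5) (2,1) (2,1) (2,1) (2,1)
{cqsL, cqsM} → row (1,1) (3,6) (2,1) (2,1) (2,1) (2,1)
{cqtL, cqtM} → row (1,1) (2,5) (2,1) (2,1) (2,1) (2,1)
{drsL, drsM, drtL, drtM, dqsL, dqsM, dqtL, dqtM} → row (1,6) (1,6) (2,1) (2,1) (2,1) (2,1)
{brsL, brtL, bqsL, bqtL} → row (7,7) (1,7) (2,1) (2,1) (2,1) (2,1)
{brsM, brtM, bqsM, bqtM} → row (5,3) (1,7) (2,1) (2,1) (2,1) (2,1)
That's 7 distinct rows out of 24 strategies.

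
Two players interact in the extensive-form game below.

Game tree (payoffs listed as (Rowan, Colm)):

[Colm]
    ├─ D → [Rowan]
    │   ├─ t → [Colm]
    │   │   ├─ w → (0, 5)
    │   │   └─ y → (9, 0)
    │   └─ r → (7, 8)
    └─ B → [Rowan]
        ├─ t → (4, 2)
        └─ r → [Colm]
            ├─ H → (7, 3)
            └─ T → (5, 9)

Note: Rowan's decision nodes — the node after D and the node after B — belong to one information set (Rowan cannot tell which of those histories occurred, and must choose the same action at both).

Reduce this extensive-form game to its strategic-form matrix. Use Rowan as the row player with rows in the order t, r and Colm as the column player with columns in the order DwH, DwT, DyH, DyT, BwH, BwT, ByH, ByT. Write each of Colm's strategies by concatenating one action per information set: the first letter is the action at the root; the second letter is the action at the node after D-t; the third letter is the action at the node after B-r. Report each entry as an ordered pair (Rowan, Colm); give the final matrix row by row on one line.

t: (0,5) (0,5) (9,0) (9,0) (4,2) (4,2) (4,2) (4,2) | r: (7,8) (7,8) (7,8) (7,8) (7,3) (5,9) (7,3) (5,9)

Row t: DwH→(0,5), DwT→(0,5), DyH→(9,0), DyT→(9,0), BwH→(4,2), BwT→(4,2), ByH→(4,2), ByT→(4,2)
Row r: DwH→(7,8), DwT→(7,8), DyH→(7,8), DyT→(7,8), BwH→(7,3), BwT→(5,9), ByH→(7,3), ByT→(5,9)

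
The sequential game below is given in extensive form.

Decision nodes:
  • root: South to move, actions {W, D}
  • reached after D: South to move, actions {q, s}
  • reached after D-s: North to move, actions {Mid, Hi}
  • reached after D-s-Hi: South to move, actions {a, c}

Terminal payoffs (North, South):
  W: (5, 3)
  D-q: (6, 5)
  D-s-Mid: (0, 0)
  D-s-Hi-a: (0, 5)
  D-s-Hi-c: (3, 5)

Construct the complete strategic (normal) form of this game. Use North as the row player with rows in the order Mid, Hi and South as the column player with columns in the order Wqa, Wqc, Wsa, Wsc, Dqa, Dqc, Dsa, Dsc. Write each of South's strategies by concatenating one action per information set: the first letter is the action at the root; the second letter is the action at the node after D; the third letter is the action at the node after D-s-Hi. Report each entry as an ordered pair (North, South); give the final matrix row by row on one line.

Row Mid: Wqa→(5,3), Wqc→(5,3), Wsa→(5,3), Wsc→(5,3), Dqa→(6,5), Dqc→(6,5), Dsa→(0,0), Dsc→(0,0)
Row Hi: Wqa→(5,3), Wqc→(5,3), Wsa→(5,3), Wsc→(5,3), Dqa→(6,5), Dqc→(6,5), Dsa→(0,5), Dsc→(3,5)

Mid: (5,3) (5,3) (5,3) (5,3) (6,5) (6,5) (0,0) (0,0) | Hi: (5,3) (5,3) (5,3) (5,3) (6,5) (6,5) (0,5) (3,5)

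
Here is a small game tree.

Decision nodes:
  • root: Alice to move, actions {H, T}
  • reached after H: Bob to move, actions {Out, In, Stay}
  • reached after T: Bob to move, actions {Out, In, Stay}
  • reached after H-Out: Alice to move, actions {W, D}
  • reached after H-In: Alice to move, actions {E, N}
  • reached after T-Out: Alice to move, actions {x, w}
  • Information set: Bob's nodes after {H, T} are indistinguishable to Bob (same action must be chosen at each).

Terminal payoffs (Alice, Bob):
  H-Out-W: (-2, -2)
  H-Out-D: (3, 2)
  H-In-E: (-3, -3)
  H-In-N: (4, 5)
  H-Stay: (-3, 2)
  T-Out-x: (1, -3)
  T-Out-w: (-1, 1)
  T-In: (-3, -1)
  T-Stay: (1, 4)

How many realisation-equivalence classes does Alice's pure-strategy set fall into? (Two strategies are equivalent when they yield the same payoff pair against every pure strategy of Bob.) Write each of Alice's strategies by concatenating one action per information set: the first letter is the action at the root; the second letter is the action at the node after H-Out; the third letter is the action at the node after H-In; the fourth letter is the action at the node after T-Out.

6

Alice has 16 pure strategies: HWEx, HWEw, HWNx, HWNw, HDEx, HDEw, HDNx, HDNw, TWEx, TWEw, TWNx, TWNw, TDEx, TDEw, TDNx, TDNw. Columns: Out, In, Stay.
{HWEx, HWEw} → row (-2,-2) (-3,-3) (-3,2)
{HWNx, HWNw} → row (-2,-2) (4,5) (-3,2)
{HDEx, HDEw} → row (3,2) (-3,-3) (-3,2)
{HDNx, HDNw} → row (3,2) (4,5) (-3,2)
{TWEx, TWNx, TDEx, TDNx} → row (1,-3) (-3,-1) (1,4)
{TWEw, TWNw, TDEw, TDNw} → row (-1,1) (-3,-1) (1,4)
That's 6 distinct rows out of 16 strategies.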